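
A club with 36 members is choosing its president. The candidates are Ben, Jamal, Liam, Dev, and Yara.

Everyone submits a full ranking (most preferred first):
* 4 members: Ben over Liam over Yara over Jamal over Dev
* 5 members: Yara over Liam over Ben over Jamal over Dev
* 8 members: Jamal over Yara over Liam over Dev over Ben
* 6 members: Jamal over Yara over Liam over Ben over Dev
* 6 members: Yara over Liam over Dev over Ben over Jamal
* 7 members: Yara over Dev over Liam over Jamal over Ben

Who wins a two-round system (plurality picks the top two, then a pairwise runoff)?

Yara

Round 1 first-place votes: Ben 4, Jamal 14, Liam 0, Dev 0, Yara 18. Yara and Jamal advance.
Runoff: Yara is ranked above Jamal on 22 ballots, Jamal above Yara on 14.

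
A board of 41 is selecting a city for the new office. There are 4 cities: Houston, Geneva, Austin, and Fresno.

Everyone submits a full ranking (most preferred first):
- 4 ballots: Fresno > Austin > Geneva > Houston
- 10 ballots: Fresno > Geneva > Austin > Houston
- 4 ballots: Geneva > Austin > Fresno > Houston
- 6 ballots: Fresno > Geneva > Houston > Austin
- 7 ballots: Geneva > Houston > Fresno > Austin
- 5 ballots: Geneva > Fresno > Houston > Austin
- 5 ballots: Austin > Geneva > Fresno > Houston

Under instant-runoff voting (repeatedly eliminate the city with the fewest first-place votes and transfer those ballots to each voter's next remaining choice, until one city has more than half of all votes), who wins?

Geneva

Round 1: Houston 0, Geneva 16, Austin 5, Fresno 20. Houston eliminated.
Round 2: Geneva 16, Austin 5, Fresno 20. Austin eliminated.
Round 3: Geneva 21, Fresno 20. Geneva has a majority (≥21).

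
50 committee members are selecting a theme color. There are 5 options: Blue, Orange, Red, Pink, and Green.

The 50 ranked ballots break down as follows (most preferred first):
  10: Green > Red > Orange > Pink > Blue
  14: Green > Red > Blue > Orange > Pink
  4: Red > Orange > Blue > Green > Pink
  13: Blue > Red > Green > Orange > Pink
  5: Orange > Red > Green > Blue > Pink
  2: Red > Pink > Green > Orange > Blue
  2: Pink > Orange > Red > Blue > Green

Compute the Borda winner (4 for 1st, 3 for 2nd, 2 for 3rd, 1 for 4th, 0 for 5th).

Red

Blue: 10×0 + 14×2 + 4×2 + 13×4 + 5×1 + 2×0 + 2×1 = 95
Orange: 10×2 + 14×1 + 4×3 + 13×1 + 5×4 + 2×1 + 2×3 = 87
Red: 10×3 + 14×3 + 4×4 + 13×3 + 5×3 + 2×4 + 2×2 = 154
Pink: 10×1 + 14×0 + 4×0 + 13×0 + 5×0 + 2×3 + 2×4 = 24
Green: 10×4 + 14×4 + 4×1 + 13×2 + 5×2 + 2×2 + 2×0 = 140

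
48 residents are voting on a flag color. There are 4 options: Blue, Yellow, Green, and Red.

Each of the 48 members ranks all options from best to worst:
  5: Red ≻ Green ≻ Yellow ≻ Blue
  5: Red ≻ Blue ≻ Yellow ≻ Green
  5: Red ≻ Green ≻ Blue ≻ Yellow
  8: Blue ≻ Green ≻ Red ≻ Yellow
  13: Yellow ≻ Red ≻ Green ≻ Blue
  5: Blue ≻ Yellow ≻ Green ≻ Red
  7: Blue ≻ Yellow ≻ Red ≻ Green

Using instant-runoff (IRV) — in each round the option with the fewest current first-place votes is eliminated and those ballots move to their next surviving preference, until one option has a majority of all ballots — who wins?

Round 1: Blue 20, Yellow 13, Green 0, Red 15. Green eliminated.
Round 2: Blue 20, Yellow 13, Red 15. Yellow eliminated.
Round 3: Blue 20, Red 28. Red has a majority (≥25).

Red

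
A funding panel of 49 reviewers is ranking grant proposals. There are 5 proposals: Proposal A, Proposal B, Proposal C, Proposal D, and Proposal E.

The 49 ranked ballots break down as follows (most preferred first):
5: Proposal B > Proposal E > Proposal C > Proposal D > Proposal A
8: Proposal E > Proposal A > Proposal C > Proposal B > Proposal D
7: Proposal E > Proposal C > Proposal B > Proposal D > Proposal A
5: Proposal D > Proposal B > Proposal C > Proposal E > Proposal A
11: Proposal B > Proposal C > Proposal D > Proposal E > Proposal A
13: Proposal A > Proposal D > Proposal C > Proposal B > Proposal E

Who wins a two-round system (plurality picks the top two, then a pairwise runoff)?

Proposal B

Round 1 first-place votes: Proposal A 13, Proposal B 16, Proposal C 0, Proposal D 5, Proposal E 15. Proposal B and Proposal E advance.
Runoff: Proposal B is ranked above Proposal E on 34 ballots, Proposal E above Proposal B on 15.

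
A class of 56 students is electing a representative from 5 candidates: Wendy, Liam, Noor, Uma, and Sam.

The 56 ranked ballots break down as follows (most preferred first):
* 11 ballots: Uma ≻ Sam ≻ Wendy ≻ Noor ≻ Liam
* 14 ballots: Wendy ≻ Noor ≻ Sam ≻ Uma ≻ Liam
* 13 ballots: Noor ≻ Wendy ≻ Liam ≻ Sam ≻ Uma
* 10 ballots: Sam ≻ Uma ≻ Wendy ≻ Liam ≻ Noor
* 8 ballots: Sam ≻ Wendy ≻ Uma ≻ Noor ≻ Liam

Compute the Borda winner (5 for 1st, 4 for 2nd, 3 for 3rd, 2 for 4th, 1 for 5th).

Wendy: 11×3 + 14×5 + 13×4 + 10×3 + 8×4 = 217
Liam: 11×1 + 14×1 + 13×3 + 10×2 + 8×1 = 92
Noor: 11×2 + 14×4 + 13×5 + 10×1 + 8×2 = 169
Uma: 11×5 + 14×2 + 13×1 + 10×4 + 8×3 = 160
Sam: 11×4 + 14×3 + 13×2 + 10×5 + 8×5 = 202

Wendy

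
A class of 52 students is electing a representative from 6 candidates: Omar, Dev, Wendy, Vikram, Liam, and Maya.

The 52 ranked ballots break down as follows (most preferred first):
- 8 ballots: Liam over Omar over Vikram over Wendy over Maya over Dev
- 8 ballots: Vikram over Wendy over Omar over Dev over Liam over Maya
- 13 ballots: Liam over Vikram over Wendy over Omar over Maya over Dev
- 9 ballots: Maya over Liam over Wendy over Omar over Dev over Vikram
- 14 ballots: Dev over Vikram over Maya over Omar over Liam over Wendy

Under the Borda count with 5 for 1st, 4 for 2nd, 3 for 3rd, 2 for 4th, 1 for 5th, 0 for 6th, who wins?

Vikram

Omar: 8×4 + 8×3 + 13×2 + 9×2 + 14×2 = 128
Dev: 8×0 + 8×2 + 13×0 + 9×1 + 14×5 = 95
Wendy: 8×2 + 8×4 + 13×3 + 9×3 + 14×0 = 114
Vikram: 8×3 + 8×5 + 13×4 + 9×0 + 14×4 = 172
Liam: 8×5 + 8×1 + 13×5 + 9×4 + 14×1 = 163
Maya: 8×1 + 8×0 + 13×1 + 9×5 + 14×3 = 108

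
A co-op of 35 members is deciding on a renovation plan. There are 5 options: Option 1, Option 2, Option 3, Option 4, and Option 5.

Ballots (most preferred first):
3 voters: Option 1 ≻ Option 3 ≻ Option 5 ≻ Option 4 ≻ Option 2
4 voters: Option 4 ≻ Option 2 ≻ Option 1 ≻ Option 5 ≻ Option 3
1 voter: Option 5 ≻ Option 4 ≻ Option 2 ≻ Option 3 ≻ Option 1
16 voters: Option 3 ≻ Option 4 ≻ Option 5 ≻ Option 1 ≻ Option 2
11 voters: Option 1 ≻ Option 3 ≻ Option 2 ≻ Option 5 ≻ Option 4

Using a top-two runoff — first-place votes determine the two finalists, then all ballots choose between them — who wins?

Option 1

Round 1 first-place votes: Option 1 14, Option 2 0, Option 3 16, Option 4 4, Option 5 1. Option 3 and Option 1 advance.
Runoff: Option 3 is ranked above Option 1 on 17 ballots, Option 1 above Option 3 on 18.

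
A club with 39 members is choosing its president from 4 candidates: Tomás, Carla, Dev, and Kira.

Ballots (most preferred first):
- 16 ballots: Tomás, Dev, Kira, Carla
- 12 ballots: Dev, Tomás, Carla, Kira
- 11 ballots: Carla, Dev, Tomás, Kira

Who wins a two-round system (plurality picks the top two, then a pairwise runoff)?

Dev

Round 1 first-place votes: Tomás 16, Carla 11, Dev 12, Kira 0. Tomás and Dev advance.
Runoff: Tomás is ranked above Dev on 16 ballots, Dev above Tomás on 23.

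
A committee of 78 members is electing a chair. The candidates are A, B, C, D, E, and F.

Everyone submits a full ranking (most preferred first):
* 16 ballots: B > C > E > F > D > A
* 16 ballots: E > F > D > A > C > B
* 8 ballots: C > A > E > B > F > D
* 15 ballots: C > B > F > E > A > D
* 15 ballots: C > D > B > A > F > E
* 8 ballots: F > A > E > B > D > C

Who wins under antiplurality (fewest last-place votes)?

F

Last-place votes: A 16, B 16, C 8, D 23, E 15, F 0.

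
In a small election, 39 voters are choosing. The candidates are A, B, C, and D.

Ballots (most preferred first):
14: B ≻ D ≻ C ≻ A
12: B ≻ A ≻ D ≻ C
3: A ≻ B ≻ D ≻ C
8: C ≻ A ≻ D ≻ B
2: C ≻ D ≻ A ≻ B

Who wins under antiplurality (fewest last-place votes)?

D

Last-place votes: A 14, B 10, C 15, D 0.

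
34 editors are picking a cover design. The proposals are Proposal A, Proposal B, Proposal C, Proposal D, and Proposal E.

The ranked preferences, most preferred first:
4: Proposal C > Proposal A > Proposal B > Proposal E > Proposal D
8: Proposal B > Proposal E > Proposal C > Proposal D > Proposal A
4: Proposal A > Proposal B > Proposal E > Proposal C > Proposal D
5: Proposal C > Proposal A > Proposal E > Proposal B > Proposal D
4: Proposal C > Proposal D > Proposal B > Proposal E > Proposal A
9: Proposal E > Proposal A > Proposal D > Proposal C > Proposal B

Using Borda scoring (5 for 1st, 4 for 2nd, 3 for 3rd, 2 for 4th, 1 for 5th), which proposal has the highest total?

Proposal A: 4×4 + 8×1 + 4×5 + 5×4 + 4×1 + 9×4 = 104
Proposal B: 4×3 + 8×5 + 4×4 + 5×2 + 4×3 + 9×1 = 99
Proposal C: 4×5 + 8×3 + 4×2 + 5×5 + 4×5 + 9×2 = 115
Proposal D: 4×1 + 8×2 + 4×1 + 5×1 + 4×4 + 9×3 = 72
Proposal E: 4×2 + 8×4 + 4×3 + 5×3 + 4×2 + 9×5 = 120

Proposal E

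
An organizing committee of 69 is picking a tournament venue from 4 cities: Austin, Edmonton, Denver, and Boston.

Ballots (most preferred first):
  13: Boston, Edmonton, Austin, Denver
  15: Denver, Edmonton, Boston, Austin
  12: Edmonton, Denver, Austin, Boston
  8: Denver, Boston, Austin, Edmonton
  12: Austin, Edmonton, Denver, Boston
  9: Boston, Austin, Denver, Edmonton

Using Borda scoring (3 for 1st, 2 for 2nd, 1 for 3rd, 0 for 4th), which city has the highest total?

Austin: 13×1 + 15×0 + 12×1 + 8×1 + 12×3 + 9×2 = 87
Edmonton: 13×2 + 15×2 + 12×3 + 8×0 + 12×2 + 9×0 = 116
Denver: 13×0 + 15×3 + 12×2 + 8×3 + 12×1 + 9×1 = 114
Boston: 13×3 + 15×1 + 12×0 + 8×2 + 12×0 + 9×3 = 97

Edmonton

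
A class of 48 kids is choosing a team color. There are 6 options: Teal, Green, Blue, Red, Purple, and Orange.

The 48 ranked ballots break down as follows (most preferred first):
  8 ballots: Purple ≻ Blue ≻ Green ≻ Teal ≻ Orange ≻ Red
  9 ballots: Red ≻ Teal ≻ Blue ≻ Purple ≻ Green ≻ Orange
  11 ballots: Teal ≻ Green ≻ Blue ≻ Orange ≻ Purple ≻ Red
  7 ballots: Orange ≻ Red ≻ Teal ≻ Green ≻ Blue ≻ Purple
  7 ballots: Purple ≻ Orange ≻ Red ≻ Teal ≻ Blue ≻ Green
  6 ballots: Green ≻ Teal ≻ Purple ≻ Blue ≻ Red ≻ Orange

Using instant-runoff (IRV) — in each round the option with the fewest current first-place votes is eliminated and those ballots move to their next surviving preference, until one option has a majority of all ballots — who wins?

Teal

Round 1: Teal 11, Green 6, Blue 0, Red 9, Purple 15, Orange 7. Blue eliminated.
Round 2: Teal 11, Green 6, Red 9, Purple 15, Orange 7. Green eliminated.
Round 3: Teal 17, Red 9, Purple 15, Orange 7. Orange eliminated.
Round 4: Teal 17, Red 16, Purple 15. Purple eliminated.
Round 5: Teal 25, Red 23. Teal has a majority (≥25).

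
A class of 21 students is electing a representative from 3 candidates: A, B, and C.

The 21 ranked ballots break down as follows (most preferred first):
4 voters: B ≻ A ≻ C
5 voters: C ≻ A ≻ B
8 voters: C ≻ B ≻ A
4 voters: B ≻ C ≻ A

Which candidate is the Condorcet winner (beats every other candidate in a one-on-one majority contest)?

C vs A: 17–4
C vs B: 13–8
C beats every other candidate.

C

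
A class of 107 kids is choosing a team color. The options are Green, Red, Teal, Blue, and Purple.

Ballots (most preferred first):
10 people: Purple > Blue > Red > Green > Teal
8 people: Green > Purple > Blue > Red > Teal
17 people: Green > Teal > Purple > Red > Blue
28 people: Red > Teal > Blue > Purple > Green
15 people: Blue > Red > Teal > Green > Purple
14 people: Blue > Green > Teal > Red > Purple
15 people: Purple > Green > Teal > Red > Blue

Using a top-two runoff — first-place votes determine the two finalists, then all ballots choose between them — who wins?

Round 1 first-place votes: Green 25, Red 28, Teal 0, Blue 29, Purple 25. Blue and Red advance.
Runoff: Blue is ranked above Red on 47 ballots, Red above Blue on 60.

Red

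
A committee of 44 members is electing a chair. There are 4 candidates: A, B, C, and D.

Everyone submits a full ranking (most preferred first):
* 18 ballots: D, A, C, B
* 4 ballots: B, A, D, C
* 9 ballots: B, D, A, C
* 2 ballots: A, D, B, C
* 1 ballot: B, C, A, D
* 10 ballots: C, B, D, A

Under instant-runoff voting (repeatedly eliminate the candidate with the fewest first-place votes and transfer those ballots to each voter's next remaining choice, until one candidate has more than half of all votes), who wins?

Round 1: A 2, B 14, C 10, D 18. A eliminated.
Round 2: B 14, C 10, D 20. C eliminated.
Round 3: B 24, D 20. B has a majority (≥23).

B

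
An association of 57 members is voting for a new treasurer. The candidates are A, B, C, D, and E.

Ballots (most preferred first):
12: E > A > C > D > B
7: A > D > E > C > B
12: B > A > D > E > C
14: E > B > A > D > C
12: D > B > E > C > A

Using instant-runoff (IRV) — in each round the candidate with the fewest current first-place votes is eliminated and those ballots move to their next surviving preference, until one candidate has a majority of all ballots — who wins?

Round 1: A 7, B 12, C 0, D 12, E 26. C eliminated.
Round 2: A 7, B 12, D 12, E 26. A eliminated.
Round 3: B 12, D 19, E 26. B eliminated.
Round 4: D 31, E 26. D has a majority (≥29).

D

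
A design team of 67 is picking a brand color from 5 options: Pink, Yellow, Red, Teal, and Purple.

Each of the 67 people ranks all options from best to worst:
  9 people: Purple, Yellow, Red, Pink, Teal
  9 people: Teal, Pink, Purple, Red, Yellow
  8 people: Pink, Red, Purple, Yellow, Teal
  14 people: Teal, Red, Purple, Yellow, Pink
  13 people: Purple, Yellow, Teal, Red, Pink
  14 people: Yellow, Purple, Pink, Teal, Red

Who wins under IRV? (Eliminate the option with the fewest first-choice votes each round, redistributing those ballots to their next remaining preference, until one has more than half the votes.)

Round 1: Pink 8, Yellow 14, Red 0, Teal 23, Purple 22. Red eliminated.
Round 2: Pink 8, Yellow 14, Teal 23, Purple 22. Pink eliminated.
Round 3: Yellow 14, Teal 23, Purple 30. Yellow eliminated.
Round 4: Teal 23, Purple 44. Purple has a majority (≥34).

Purple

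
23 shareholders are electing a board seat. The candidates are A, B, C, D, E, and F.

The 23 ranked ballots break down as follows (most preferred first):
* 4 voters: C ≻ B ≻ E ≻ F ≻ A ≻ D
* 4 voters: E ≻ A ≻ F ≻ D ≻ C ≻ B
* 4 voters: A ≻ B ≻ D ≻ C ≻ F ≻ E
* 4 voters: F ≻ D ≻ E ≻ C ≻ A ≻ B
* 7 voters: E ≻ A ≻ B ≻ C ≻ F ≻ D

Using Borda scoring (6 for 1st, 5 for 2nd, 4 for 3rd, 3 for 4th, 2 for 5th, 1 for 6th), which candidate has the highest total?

E

A: 4×2 + 4×5 + 4×6 + 4×2 + 7×5 = 95
B: 4×5 + 4×1 + 4×5 + 4×1 + 7×4 = 76
C: 4×6 + 4×2 + 4×3 + 4×3 + 7×3 = 77
D: 4×1 + 4×3 + 4×4 + 4×5 + 7×1 = 59
E: 4×4 + 4×6 + 4×1 + 4×4 + 7×6 = 102
F: 4×3 + 4×4 + 4×2 + 4×6 + 7×2 = 74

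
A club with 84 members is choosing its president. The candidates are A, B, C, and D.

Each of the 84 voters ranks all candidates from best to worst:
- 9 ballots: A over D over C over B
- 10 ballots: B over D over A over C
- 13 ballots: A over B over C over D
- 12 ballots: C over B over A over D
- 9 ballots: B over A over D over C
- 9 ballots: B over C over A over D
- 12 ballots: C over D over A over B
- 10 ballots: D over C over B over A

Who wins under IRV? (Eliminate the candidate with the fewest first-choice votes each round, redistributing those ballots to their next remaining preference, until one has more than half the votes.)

Round 1: A 22, B 28, C 24, D 10. D eliminated.
Round 2: A 22, B 28, C 34. A eliminated.
Round 3: B 41, C 43. C has a majority (≥43).

C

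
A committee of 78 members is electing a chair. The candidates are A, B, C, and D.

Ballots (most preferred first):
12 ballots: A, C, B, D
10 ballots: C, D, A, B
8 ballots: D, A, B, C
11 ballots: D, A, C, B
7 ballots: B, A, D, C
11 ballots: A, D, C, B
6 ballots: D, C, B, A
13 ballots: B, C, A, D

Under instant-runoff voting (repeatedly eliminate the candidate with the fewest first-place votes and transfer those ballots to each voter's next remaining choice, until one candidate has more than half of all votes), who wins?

A

Round 1: A 23, B 20, C 10, D 25. C eliminated.
Round 2: A 23, B 20, D 35. B eliminated.
Round 3: A 43, D 35. A has a majority (≥40).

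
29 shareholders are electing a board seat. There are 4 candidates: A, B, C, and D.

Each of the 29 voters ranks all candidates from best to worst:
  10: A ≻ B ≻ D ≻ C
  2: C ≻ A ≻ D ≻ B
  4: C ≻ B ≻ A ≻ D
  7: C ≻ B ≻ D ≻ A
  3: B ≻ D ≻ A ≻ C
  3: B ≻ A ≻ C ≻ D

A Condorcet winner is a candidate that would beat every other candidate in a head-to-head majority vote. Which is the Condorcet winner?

B

B vs A: 17–12
B vs C: 16–13
B vs D: 27–2
B beats every other candidate.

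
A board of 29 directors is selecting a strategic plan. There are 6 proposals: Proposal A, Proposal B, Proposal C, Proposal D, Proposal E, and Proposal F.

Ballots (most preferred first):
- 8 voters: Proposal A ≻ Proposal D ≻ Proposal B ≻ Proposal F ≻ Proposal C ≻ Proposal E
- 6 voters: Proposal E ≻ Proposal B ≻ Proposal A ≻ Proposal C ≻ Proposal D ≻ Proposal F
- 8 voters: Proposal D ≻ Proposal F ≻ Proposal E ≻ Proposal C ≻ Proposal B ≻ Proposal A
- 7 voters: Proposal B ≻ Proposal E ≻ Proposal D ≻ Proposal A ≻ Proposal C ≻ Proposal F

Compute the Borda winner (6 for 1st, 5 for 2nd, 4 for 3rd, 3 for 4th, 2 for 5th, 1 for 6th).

Proposal A: 8×6 + 6×4 + 8×1 + 7×3 = 101
Proposal B: 8×4 + 6×5 + 8×2 + 7×6 = 120
Proposal C: 8×2 + 6×3 + 8×3 + 7×2 = 72
Proposal D: 8×5 + 6×2 + 8×6 + 7×4 = 128
Proposal E: 8×1 + 6×6 + 8×4 + 7×5 = 111
Proposal F: 8×3 + 6×1 + 8×5 + 7×1 = 77

Proposal D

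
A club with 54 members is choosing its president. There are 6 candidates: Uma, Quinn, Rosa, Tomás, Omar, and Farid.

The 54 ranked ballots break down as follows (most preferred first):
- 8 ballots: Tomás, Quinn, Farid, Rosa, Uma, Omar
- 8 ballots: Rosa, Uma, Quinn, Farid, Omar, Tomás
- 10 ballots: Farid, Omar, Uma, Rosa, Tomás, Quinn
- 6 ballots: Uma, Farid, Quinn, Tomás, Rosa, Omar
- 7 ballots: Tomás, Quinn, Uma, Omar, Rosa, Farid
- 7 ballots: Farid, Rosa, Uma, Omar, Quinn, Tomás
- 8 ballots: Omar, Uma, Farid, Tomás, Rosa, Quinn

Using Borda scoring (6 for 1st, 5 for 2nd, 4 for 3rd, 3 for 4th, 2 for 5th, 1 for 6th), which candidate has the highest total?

Uma: 8×2 + 8×5 + 10×4 + 6×6 + 7×4 + 7×4 + 8×5 = 228
Quinn: 8×5 + 8×4 + 10×1 + 6×4 + 7×5 + 7×2 + 8×1 = 163
Rosa: 8×3 + 8×6 + 10×3 + 6×2 + 7×2 + 7×5 + 8×2 = 179
Tomás: 8×6 + 8×1 + 10×2 + 6×3 + 7×6 + 7×1 + 8×3 = 167
Omar: 8×1 + 8×2 + 10×5 + 6×1 + 7×3 + 7×3 + 8×6 = 170
Farid: 8×4 + 8×3 + 10×6 + 6×5 + 7×1 + 7×6 + 8×4 = 227

Uma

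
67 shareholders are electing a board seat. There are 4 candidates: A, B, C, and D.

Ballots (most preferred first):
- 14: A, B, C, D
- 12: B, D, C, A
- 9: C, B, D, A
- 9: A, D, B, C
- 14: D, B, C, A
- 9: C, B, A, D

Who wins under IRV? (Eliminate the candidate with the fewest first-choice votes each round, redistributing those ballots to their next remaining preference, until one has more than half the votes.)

Round 1: A 23, B 12, C 18, D 14. B eliminated.
Round 2: A 23, C 18, D 26. C eliminated.
Round 3: A 32, D 35. D has a majority (≥34).

D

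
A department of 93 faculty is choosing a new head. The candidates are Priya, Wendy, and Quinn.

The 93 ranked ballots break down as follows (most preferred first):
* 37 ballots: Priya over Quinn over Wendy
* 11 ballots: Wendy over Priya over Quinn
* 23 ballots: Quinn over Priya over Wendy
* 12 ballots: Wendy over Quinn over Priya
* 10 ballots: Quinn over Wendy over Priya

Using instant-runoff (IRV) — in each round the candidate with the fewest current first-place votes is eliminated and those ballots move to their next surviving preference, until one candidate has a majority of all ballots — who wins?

Priya

Round 1: Priya 37, Wendy 23, Quinn 33. Wendy eliminated.
Round 2: Priya 48, Quinn 45. Priya has a majority (≥47).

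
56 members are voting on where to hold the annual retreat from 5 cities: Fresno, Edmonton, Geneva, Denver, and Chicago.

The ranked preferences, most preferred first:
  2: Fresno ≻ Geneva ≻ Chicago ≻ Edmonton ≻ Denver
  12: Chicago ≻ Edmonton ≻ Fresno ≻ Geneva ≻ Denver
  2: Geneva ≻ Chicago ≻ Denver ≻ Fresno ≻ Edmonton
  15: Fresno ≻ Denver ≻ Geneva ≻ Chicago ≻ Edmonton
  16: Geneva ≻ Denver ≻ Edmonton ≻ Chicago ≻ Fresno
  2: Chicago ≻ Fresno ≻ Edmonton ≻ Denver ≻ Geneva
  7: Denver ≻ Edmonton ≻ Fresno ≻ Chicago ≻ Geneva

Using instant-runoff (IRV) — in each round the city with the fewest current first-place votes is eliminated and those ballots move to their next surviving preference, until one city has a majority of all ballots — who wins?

Fresno

Round 1: Fresno 17, Edmonton 0, Geneva 18, Denver 7, Chicago 14. Edmonton eliminated.
Round 2: Fresno 17, Geneva 18, Denver 7, Chicago 14. Denver eliminated.
Round 3: Fresno 24, Geneva 18, Chicago 14. Chicago eliminated.
Round 4: Fresno 38, Geneva 18. Fresno has a majority (≥29).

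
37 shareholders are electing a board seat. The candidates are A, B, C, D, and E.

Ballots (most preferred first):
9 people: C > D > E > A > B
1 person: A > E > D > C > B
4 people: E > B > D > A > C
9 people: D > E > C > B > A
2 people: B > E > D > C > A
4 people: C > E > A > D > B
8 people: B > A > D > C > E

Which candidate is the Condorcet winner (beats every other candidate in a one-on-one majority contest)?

D vs A: 24–13
D vs B: 23–14
D vs C: 24–13
D vs E: 26–11
D beats every other candidate.

D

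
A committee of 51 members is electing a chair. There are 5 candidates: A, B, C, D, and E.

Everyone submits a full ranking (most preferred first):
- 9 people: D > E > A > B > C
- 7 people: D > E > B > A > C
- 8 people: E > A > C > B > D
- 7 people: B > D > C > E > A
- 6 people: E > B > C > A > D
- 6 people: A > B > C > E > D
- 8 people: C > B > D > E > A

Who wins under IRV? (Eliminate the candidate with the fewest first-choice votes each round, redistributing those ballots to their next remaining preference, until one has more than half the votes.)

Round 1: A 6, B 7, C 8, D 16, E 14. A eliminated.
Round 2: B 13, C 8, D 16, E 14. C eliminated.
Round 3: B 21, D 16, E 14. E eliminated.
Round 4: B 35, D 16. B has a majority (≥26).

B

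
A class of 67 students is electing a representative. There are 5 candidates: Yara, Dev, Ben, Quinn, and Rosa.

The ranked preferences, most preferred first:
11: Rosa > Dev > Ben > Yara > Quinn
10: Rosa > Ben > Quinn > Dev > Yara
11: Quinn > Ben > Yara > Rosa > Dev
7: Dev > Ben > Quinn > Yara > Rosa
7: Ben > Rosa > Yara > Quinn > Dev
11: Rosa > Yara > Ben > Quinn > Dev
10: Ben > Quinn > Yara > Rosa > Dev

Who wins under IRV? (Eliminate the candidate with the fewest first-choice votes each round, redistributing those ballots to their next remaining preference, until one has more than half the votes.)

Round 1: Yara 0, Dev 7, Ben 17, Quinn 11, Rosa 32. Yara eliminated.
Round 2: Dev 7, Ben 17, Quinn 11, Rosa 32. Dev eliminated.
Round 3: Ben 24, Quinn 11, Rosa 32. Quinn eliminated.
Round 4: Ben 35, Rosa 32. Ben has a majority (≥34).

Ben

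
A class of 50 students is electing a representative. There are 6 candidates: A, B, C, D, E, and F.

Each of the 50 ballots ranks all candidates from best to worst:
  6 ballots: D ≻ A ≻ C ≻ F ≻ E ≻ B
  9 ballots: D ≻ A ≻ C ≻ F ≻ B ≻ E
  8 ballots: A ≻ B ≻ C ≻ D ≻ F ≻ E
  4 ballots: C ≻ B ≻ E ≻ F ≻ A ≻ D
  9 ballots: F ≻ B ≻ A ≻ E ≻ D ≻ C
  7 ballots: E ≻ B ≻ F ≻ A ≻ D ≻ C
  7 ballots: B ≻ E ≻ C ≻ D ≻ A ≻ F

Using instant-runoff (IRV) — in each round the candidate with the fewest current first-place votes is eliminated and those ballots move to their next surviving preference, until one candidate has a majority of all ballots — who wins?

Round 1: A 8, B 7, C 4, D 15, E 7, F 9. C eliminated.
Round 2: A 8, B 11, D 15, E 7, F 9. E eliminated.
Round 3: A 8, B 18, D 15, F 9. A eliminated.
Round 4: B 26, D 15, F 9. B has a majority (≥26).

B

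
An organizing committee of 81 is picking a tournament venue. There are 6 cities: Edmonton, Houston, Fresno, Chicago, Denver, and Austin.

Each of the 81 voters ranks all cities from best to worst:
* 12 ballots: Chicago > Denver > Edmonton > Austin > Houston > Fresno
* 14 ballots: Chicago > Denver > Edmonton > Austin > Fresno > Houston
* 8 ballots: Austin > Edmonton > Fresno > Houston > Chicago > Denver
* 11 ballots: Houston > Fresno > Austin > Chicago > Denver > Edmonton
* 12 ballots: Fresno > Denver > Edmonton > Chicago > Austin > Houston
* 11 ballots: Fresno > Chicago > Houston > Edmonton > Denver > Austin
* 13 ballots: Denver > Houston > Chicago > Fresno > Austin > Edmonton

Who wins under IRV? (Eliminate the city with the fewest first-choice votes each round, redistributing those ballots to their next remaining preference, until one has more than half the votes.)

Fresno

Round 1: Edmonton 0, Houston 11, Fresno 23, Chicago 26, Denver 13, Austin 8. Edmonton eliminated.
Round 2: Houston 11, Fresno 23, Chicago 26, Denver 13, Austin 8. Austin eliminated.
Round 3: Houston 11, Fresno 31, Chicago 26, Denver 13. Houston eliminated.
Round 4: Fresno 42, Chicago 26, Denver 13. Fresno has a majority (≥41).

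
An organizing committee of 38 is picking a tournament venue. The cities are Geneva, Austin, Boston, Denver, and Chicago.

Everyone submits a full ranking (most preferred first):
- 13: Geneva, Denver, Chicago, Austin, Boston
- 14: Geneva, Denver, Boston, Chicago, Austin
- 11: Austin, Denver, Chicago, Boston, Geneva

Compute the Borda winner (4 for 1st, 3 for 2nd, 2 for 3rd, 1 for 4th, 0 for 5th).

Denver

Geneva: 13×4 + 14×4 + 11×0 = 108
Austin: 13×1 + 14×0 + 11×4 = 57
Boston: 13×0 + 14×2 + 11×1 = 39
Denver: 13×3 + 14×3 + 11×3 = 114
Chicago: 13×2 + 14×1 + 11×2 = 62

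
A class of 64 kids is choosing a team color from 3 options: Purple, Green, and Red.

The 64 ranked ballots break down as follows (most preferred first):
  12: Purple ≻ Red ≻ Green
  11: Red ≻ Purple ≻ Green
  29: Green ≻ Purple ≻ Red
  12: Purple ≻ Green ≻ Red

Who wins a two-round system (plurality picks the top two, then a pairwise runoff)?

Round 1 first-place votes: Purple 24, Green 29, Red 11. Green and Purple advance.
Runoff: Green is ranked above Purple on 29 ballots, Purple above Green on 35.

Purple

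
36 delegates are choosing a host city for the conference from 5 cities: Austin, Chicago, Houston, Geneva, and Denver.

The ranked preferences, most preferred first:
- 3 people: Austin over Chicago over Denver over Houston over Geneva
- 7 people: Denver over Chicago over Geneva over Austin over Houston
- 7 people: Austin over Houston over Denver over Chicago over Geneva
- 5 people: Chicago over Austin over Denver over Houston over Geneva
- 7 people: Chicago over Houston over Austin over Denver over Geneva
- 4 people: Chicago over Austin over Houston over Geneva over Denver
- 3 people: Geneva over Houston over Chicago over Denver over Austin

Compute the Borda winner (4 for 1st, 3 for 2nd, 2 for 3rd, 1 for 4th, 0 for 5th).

Chicago

Austin: 3×4 + 7×1 + 7×4 + 5×3 + 7×2 + 4×3 + 3×0 = 88
Chicago: 3×3 + 7×3 + 7×1 + 5×4 + 7×4 + 4×4 + 3×2 = 107
Houston: 3×1 + 7×0 + 7×3 + 5×1 + 7×3 + 4×2 + 3×3 = 67
Geneva: 3×0 + 7×2 + 7×0 + 5×0 + 7×0 + 4×1 + 3×4 = 30
Denver: 3×2 + 7×4 + 7×2 + 5×2 + 7×1 + 4×0 + 3×1 = 68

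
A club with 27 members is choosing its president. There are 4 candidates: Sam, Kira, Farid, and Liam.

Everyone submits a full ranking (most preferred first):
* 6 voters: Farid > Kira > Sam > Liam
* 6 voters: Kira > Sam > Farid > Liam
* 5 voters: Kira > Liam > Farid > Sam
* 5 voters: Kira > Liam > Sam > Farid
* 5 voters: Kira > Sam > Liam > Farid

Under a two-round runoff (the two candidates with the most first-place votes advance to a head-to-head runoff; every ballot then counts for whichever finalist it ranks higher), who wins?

Round 1 first-place votes: Sam 0, Kira 21, Farid 6, Liam 0. Kira and Farid advance.
Runoff: Kira is ranked above Farid on 21 ballots, Farid above Kira on 6.

Kira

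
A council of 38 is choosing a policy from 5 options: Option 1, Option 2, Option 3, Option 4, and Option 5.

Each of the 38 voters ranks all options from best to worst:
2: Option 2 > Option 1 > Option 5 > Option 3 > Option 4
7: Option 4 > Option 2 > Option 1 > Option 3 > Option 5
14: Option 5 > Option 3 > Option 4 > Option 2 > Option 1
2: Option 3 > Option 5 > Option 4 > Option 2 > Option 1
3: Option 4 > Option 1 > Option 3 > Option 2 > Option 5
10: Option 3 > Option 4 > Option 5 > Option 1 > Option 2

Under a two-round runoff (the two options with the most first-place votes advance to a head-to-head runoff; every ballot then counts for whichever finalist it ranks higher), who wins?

Option 3

Round 1 first-place votes: Option 1 0, Option 2 2, Option 3 12, Option 4 10, Option 5 14. Option 5 and Option 3 advance.
Runoff: Option 5 is ranked above Option 3 on 16 ballots, Option 3 above Option 5 on 22.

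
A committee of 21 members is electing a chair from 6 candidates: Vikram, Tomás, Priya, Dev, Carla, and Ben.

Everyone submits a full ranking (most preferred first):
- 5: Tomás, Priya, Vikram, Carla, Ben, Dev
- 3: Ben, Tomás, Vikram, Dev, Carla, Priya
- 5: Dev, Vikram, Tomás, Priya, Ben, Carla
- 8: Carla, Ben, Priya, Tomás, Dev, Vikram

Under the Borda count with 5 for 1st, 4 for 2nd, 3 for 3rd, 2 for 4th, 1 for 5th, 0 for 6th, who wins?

Tomás

Vikram: 5×3 + 3×3 + 5×4 + 8×0 = 44
Tomás: 5×5 + 3×4 + 5×3 + 8×2 = 68
Priya: 5×4 + 3×0 + 5×2 + 8×3 = 54
Dev: 5×0 + 3×2 + 5×5 + 8×1 = 39
Carla: 5×2 + 3×1 + 5×0 + 8×5 = 53
Ben: 5×1 + 3×5 + 5×1 + 8×4 = 57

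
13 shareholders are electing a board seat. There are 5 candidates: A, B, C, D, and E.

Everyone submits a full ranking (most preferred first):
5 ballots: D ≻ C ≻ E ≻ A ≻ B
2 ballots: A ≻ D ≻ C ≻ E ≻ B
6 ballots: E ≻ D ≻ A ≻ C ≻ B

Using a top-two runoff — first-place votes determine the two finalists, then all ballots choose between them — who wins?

D

Round 1 first-place votes: A 2, B 0, C 0, D 5, E 6. E and D advance.
Runoff: E is ranked above D on 6 ballots, D above E on 7.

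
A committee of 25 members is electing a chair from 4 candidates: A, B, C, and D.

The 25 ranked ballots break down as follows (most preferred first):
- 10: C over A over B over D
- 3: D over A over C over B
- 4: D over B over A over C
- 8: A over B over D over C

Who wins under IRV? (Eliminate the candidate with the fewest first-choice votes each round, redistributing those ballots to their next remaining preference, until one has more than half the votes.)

Round 1: A 8, B 0, C 10, D 7. B eliminated.
Round 2: A 8, C 10, D 7. D eliminated.
Round 3: A 15, C 10. A has a majority (≥13).

A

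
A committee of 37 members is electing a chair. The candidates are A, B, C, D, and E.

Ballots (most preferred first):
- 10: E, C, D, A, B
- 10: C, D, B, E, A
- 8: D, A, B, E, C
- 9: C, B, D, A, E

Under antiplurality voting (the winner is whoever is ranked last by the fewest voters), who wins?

Last-place votes: A 10, B 10, C 8, D 0, E 9.

D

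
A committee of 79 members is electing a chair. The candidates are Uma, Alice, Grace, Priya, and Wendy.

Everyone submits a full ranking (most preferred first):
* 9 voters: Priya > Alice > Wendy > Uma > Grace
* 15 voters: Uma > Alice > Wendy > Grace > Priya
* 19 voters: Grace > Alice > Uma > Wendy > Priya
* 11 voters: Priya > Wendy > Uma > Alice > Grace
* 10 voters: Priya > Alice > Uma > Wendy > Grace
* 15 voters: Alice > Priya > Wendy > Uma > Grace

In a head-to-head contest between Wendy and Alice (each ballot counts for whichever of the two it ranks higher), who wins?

Alice

Wendy is ranked above Alice on 11 ballots; Alice above Wendy on 68.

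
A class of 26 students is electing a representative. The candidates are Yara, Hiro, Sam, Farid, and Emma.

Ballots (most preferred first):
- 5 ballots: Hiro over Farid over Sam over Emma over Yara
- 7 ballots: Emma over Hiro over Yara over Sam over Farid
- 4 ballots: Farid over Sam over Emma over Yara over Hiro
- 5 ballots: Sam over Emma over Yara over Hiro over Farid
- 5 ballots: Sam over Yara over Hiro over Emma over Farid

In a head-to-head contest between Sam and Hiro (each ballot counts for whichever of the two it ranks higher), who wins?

Sam

Sam is ranked above Hiro on 14 ballots; Hiro above Sam on 12.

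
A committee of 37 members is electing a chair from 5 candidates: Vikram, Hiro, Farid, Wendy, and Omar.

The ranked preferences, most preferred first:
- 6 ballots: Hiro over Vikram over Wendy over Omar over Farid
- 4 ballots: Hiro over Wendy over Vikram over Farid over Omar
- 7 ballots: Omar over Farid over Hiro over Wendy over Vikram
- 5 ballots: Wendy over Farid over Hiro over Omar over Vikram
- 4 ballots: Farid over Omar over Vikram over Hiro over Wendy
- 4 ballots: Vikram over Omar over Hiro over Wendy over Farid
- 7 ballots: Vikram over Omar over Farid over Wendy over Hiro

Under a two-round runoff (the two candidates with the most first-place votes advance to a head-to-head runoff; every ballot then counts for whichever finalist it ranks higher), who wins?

Hiro

Round 1 first-place votes: Vikram 11, Hiro 10, Farid 4, Wendy 5, Omar 7. Vikram and Hiro advance.
Runoff: Vikram is ranked above Hiro on 15 ballots, Hiro above Vikram on 22.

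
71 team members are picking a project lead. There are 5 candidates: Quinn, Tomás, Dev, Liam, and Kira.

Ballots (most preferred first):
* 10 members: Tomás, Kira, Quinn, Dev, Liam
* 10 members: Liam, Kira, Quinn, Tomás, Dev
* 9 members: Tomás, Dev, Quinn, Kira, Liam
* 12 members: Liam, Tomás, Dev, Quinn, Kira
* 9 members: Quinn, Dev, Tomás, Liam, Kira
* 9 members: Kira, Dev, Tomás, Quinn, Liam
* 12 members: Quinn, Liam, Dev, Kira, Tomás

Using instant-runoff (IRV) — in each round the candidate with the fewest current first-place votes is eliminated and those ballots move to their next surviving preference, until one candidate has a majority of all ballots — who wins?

Tomás

Round 1: Quinn 21, Tomás 19, Dev 0, Liam 22, Kira 9. Dev eliminated.
Round 2: Quinn 21, Tomás 19, Liam 22, Kira 9. Kira eliminated.
Round 3: Quinn 21, Tomás 28, Liam 22. Quinn eliminated.
Round 4: Tomás 37, Liam 34. Tomás has a majority (≥36).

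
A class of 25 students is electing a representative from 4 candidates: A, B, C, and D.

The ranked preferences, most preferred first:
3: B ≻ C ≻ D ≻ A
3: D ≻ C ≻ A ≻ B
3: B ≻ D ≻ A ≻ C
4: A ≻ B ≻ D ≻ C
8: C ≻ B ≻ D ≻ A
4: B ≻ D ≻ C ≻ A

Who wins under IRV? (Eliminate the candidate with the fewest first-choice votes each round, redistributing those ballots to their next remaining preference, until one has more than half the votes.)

B

Round 1: A 4, B 10, C 8, D 3. D eliminated.
Round 2: A 4, B 10, C 11. A eliminated.
Round 3: B 14, C 11. B has a majority (≥13).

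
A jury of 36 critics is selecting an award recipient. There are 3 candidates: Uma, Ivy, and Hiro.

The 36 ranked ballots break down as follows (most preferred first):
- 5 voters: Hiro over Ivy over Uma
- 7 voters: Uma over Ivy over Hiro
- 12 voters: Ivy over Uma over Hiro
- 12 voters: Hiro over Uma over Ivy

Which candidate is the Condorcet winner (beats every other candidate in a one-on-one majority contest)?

Uma

Uma vs Ivy: 19–17
Uma vs Hiro: 19–17
Uma beats every other candidate.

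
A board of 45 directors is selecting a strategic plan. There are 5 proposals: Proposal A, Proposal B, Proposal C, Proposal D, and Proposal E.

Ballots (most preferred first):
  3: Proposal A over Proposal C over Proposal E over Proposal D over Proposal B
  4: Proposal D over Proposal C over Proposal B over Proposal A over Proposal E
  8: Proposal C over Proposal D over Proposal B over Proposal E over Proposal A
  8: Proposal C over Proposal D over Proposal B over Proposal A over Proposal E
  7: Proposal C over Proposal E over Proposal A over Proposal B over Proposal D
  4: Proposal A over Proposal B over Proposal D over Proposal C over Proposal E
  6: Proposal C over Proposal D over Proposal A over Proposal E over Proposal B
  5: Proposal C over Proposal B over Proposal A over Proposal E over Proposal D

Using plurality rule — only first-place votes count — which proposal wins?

First-place votes: Proposal A 7, Proposal B 0, Proposal C 34, Proposal D 4, Proposal E 0.

Proposal C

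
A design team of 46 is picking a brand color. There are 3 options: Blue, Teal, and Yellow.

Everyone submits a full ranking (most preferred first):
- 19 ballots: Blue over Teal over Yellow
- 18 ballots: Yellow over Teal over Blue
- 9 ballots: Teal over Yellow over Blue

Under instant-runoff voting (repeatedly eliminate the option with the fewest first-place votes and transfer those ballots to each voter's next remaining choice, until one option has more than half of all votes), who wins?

Yellow

Round 1: Blue 19, Teal 9, Yellow 18. Teal eliminated.
Round 2: Blue 19, Yellow 27. Yellow has a majority (≥24).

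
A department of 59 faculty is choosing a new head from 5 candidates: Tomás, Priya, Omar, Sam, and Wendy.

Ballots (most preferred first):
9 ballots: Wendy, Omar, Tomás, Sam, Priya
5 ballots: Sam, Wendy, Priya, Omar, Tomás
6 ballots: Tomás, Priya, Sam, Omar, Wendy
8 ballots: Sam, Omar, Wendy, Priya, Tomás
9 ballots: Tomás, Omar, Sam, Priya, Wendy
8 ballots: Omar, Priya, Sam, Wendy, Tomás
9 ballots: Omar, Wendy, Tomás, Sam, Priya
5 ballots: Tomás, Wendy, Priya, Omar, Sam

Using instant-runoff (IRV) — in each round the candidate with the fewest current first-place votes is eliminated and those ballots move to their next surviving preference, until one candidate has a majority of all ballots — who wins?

Round 1: Tomás 20, Priya 0, Omar 17, Sam 13, Wendy 9. Priya eliminated.
Round 2: Tomás 20, Omar 17, Sam 13, Wendy 9. Wendy eliminated.
Round 3: Tomás 20, Omar 26, Sam 13. Sam eliminated.
Round 4: Tomás 20, Omar 39. Omar has a majority (≥30).

Omar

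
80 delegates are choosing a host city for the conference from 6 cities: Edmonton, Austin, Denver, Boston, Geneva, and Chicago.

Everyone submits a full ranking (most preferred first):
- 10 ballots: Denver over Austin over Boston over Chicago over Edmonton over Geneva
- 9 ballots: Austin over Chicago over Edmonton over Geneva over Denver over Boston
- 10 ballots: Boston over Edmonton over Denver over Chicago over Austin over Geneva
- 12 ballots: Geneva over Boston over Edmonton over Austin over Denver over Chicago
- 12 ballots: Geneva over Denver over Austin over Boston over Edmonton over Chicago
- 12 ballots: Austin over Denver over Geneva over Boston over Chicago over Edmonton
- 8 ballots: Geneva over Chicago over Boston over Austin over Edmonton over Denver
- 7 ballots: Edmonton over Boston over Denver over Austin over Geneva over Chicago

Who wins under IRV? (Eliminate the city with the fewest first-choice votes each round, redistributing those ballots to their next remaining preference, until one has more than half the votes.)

Austin

Round 1: Edmonton 7, Austin 21, Denver 10, Boston 10, Geneva 32, Chicago 0. Chicago eliminated.
Round 2: Edmonton 7, Austin 21, Denver 10, Boston 10, Geneva 32. Edmonton eliminated.
Round 3: Austin 21, Denver 10, Boston 17, Geneva 32. Denver eliminated.
Round 4: Austin 31, Boston 17, Geneva 32. Boston eliminated.
Round 5: Austin 48, Geneva 32. Austin has a majority (≥41).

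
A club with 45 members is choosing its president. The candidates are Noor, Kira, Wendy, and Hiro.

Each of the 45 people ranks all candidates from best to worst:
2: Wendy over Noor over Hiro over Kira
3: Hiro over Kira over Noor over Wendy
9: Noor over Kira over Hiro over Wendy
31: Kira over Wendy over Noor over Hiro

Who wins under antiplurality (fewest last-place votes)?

Last-place votes: Noor 0, Kira 2, Wendy 12, Hiro 31.

Noor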